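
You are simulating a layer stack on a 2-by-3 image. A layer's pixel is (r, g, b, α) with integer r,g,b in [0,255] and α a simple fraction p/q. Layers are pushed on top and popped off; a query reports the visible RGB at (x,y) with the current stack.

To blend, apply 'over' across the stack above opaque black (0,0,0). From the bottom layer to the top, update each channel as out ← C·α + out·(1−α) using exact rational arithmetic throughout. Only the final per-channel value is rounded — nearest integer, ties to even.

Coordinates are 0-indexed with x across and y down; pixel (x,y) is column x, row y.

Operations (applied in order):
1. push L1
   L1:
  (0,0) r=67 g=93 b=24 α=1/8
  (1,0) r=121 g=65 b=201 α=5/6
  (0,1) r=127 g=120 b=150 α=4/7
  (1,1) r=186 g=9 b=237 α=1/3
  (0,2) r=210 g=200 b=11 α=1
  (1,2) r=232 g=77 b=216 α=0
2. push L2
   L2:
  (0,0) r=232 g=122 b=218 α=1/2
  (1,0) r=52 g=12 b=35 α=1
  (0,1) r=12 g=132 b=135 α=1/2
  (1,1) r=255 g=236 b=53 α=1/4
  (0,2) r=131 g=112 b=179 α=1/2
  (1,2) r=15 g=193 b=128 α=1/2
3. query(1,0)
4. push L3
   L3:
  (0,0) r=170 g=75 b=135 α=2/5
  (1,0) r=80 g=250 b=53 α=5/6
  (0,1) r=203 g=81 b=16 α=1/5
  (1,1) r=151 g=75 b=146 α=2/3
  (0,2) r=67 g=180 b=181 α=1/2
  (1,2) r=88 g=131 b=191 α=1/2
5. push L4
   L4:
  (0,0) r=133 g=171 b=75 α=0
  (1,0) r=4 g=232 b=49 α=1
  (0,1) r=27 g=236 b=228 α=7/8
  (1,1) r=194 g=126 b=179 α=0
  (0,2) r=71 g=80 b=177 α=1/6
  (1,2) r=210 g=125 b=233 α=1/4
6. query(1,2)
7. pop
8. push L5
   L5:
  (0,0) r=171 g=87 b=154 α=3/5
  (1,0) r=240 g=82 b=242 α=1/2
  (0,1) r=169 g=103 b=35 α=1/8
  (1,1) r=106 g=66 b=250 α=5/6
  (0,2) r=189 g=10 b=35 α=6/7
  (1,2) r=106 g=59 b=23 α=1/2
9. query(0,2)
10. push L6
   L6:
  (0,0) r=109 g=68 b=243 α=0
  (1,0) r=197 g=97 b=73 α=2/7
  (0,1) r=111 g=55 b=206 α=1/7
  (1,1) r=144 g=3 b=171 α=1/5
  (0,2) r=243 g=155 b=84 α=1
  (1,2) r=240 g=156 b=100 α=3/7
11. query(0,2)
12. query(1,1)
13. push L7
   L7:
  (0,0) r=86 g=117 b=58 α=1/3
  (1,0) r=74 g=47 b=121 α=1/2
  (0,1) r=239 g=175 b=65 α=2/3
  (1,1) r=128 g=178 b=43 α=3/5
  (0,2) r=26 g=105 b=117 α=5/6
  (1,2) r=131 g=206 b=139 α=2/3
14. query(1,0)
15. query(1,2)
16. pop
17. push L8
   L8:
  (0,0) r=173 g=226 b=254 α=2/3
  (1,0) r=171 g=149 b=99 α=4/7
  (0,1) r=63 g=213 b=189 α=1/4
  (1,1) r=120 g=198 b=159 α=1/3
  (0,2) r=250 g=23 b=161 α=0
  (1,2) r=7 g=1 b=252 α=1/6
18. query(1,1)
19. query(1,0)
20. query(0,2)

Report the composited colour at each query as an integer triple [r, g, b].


query (1,0) [L1,L2] — begin 0,0,0
after L1 α=5/6: [605/6, 325/6, 335/2]
after L2 α=1: [52, 12, 35]
→ [52, 12, 35]

at x=1,y=2 over L1,L2,L3,L4:
+L1 (α=0) → [0, 0, 0]
+L2 (α=1/2) → [15/2, 193/2, 64]
+L3 (α=1/2) → [191/4, 455/4, 255/2]
+L4 (α=1/4) → [1413/16, 1865/16, 1231/8]
rounded: [88, 117, 154]

at x=0,y=2 over L1,L2,L3,L5:
L1 α=1: [210, 200, 11]
L2 α=1/2: [341/2, 156, 95]
L3 α=1/2: [475/4, 168, 138]
L5 α=6/7: [5011/28, 228/7, 348/7]
rounded: [179, 33, 50]

(0,2) stack=L1,L2,L3,L5,L6; from [0,0,0]:
+L1 (α=1) → [210, 200, 11]
+L2 (α=1/2) → [341/2, 156, 95]
+L3 (α=1/2) → [475/4, 168, 138]
+L5 (α=6/7) → [5011/28, 228/7, 348/7]
+L6 (α=1) → [243, 155, 84]
rounded: [243, 155, 84]

(1,1) stack=L1,L2,L3,L5,L6; from [0,0,0]:
after L1 α=1/3: [62, 3, 79]
after L2 α=1/4: [441/4, 245/4, 145/2]
after L3 α=2/3: [1649/12, 845/12, 243/2]
after L5 α=5/6: [8009/72, 4805/72, 2743/12]
after L6 α=1/5: [10601/90, 4859/90, 3256/15]
→ [118, 54, 217]

(1,0) stack=L1,L2,L3,L5,L6,L7; from [0,0,0]:
L1 α=5/6: [605/6, 325/6, 335/2]
L2 α=1: [52, 12, 35]
L3 α=5/6: [226/3, 631/3, 50]
L5 α=1/2: [473/3, 877/6, 146]
L6 α=2/7: [3547/21, 5549/42, 876/7]
L7 α=1/2: [5101/42, 7523/84, 1723/14]
→ [121, 90, 123]

at x=1,y=2 over L1,L2,L3,L5,L6,L7:
after L1 α=0: [0, 0, 0]
after L2 α=1/2: [15/2, 193/2, 64]
after L3 α=1/2: [191/4, 455/4, 255/2]
after L5 α=1/2: [615/8, 691/8, 301/4]
after L6 α=3/7: [2055/14, 1627/14, 601/7]
after L7 α=2/3: [5723/42, 2465/14, 849/7]
→ [136, 176, 121]

at x=1,y=1 over L1,L2,L3,L5,L6,L8:
+L1 (α=1/3) → [62, 3, 79]
+L2 (α=1/4) → [441/4, 245/4, 145/2]
+L3 (α=2/3) → [1649/12, 845/12, 243/2]
+L5 (α=5/6) → [8009/72, 4805/72, 2743/12]
+L6 (α=1/5) → [10601/90, 4859/90, 3256/15]
+L8 (α=1/3) → [16001/135, 13769/135, 8897/45]
rounded: [119, 102, 198]

at x=1,y=0 over L1,L2,L3,L5,L6,L8:
+L1 (α=5/6) → [605/6, 325/6, 335/2]
+L2 (α=1) → [52, 12, 35]
+L3 (α=5/6) → [226/3, 631/3, 50]
+L5 (α=1/2) → [473/3, 877/6, 146]
+L6 (α=2/7) → [3547/21, 5549/42, 876/7]
+L8 (α=4/7) → [8335/49, 13893/98, 5400/49]
= [170, 142, 110]

(0,2) stack=L1,L2,L3,L5,L6,L8; from [0,0,0]:
+L1 (α=1) → [210, 200, 11]
+L2 (α=1/2) → [341/2, 156, 95]
+L3 (α=1/2) → [475/4, 168, 138]
+L5 (α=6/7) → [5011/28, 228/7, 348/7]
+L6 (α=1) → [243, 155, 84]
+L8 (α=0) → [243, 155, 84]
→ [243, 155, 84]


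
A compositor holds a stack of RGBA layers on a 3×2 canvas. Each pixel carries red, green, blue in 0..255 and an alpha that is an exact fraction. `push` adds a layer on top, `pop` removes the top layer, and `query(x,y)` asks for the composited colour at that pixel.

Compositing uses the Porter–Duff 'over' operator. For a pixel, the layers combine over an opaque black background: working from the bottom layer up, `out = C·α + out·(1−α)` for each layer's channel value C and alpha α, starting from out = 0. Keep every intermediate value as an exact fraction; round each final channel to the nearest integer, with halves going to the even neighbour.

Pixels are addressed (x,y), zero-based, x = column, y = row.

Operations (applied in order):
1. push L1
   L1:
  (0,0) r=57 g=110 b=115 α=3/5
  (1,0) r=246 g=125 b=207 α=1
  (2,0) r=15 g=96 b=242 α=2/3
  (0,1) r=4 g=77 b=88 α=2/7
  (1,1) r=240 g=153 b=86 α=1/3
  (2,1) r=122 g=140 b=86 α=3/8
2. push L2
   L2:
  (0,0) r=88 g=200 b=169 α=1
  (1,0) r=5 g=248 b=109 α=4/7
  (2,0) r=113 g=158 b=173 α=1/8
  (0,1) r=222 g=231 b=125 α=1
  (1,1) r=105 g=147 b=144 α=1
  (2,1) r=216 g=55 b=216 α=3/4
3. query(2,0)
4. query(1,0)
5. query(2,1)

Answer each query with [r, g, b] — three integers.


query (2,0) [L1,L2] — begin 0,0,0
L1 α=2/3: [10, 64, 484/3]
L2 α=1/8: [183/8, 303/4, 3907/24]
→ [23, 76, 163]

(1,0) stack=L1,L2; from [0,0,0]:
L1 α=1: [246, 125, 207]
L2 α=4/7: [758/7, 1367/7, 151]
= [108, 195, 151]

query (2,1) [L1,L2] — begin 0,0,0
L1 α=3/8: [183/4, 105/2, 129/4]
L2 α=3/4: [2775/16, 435/8, 2721/16]
= [173, 54, 170]


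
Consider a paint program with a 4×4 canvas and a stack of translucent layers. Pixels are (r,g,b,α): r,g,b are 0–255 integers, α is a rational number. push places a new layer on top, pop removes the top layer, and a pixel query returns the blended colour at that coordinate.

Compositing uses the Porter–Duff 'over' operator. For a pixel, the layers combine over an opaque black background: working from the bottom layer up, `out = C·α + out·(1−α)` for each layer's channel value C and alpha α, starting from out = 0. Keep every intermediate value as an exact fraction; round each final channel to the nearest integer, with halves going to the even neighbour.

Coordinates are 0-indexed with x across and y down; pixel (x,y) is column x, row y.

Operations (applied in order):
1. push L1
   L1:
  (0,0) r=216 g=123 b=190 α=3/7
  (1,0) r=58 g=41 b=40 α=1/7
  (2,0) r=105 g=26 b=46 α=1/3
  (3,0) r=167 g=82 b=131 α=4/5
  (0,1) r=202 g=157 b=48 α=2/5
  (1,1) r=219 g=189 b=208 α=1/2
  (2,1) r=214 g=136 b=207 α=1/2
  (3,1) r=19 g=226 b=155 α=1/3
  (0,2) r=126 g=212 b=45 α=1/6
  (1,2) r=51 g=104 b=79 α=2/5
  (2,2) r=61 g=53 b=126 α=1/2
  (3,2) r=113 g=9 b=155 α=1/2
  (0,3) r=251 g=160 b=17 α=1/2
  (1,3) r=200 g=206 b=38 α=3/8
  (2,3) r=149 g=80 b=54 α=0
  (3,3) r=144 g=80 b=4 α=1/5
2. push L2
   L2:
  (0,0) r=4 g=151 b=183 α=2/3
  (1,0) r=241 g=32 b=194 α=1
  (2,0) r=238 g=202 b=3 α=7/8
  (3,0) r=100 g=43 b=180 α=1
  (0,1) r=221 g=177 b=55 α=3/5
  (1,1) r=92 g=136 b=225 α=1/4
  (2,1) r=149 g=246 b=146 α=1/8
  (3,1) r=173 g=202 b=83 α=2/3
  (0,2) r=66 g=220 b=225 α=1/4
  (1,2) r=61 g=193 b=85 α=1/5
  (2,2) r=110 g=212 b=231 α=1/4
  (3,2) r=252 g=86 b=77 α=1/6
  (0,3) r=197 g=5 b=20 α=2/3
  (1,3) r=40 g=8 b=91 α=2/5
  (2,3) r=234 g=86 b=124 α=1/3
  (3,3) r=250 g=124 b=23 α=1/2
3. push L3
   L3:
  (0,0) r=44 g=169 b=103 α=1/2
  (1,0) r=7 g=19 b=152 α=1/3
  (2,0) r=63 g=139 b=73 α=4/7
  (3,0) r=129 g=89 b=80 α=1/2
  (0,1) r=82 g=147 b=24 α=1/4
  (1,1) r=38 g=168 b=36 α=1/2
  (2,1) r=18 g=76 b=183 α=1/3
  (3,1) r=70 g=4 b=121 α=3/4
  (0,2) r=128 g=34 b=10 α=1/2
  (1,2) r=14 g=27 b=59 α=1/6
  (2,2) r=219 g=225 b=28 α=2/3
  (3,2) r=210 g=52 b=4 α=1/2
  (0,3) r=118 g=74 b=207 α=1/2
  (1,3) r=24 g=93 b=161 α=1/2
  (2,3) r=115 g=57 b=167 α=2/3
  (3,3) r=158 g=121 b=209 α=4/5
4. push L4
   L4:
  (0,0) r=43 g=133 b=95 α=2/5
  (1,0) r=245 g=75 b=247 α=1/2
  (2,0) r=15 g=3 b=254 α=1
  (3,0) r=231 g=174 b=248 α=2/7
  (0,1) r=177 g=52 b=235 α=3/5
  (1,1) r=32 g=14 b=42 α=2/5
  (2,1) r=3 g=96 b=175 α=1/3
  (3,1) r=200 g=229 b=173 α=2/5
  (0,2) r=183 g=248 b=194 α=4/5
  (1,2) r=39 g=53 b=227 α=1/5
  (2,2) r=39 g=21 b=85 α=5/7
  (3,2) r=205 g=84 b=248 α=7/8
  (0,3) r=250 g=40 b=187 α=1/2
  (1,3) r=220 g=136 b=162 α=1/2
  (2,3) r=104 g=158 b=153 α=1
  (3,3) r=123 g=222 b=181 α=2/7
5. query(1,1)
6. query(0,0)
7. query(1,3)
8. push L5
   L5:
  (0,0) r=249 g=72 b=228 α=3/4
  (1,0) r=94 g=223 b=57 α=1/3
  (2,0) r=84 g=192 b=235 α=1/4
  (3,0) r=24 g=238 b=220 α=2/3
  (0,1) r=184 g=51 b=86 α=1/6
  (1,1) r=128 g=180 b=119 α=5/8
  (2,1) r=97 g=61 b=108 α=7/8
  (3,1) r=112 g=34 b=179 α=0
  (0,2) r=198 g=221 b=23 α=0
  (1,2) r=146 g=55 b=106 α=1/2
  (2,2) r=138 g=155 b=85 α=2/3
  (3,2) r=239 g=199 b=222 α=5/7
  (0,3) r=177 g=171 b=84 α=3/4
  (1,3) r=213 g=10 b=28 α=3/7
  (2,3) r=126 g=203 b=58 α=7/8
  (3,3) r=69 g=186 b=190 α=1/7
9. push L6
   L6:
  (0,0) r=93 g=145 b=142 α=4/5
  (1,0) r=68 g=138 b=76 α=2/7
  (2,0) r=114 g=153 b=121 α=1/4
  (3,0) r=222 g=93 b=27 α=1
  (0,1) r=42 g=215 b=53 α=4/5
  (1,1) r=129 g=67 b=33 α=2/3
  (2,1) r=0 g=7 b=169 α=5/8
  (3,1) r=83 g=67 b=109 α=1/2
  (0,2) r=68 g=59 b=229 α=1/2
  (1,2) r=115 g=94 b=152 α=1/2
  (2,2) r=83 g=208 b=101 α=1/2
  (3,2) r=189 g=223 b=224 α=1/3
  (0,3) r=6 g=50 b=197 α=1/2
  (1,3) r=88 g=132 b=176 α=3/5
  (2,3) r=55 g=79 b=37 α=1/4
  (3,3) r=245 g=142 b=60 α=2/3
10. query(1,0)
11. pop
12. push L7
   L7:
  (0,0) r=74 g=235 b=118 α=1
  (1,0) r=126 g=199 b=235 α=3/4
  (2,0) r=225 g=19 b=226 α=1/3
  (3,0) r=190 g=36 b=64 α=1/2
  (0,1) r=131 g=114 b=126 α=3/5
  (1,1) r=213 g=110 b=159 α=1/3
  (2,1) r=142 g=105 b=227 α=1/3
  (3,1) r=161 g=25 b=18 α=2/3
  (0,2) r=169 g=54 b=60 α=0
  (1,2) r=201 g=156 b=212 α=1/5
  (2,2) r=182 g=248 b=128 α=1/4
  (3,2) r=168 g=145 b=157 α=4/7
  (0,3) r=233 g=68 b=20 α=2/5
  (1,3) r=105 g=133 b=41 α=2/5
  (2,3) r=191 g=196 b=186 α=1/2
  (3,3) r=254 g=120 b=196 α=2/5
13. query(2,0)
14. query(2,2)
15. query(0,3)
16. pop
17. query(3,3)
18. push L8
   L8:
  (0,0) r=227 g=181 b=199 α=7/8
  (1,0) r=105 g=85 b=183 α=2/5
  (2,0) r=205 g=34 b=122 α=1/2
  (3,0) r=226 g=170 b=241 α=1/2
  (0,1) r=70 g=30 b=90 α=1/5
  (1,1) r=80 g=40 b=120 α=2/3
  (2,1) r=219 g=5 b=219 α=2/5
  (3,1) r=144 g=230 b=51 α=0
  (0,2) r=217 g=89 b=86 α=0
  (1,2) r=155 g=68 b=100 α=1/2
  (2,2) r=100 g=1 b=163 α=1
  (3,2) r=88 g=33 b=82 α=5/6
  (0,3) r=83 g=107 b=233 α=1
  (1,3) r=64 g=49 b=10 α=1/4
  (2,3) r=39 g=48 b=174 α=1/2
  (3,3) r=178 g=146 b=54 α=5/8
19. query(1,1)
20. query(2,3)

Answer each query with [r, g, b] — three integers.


query (1,1) [L1,L2,L3,L4] — begin 0,0,0
after L1 α=1/2: [219/2, 189/2, 104]
after L2 α=1/4: [841/8, 839/8, 537/4]
after L3 α=1/2: [1145/16, 2183/16, 681/8]
after L4 α=2/5: [4459/80, 6997/80, 543/8]
= [56, 87, 68]

(0,0) stack=L1,L2,L3,L4; from [0,0,0]:
L1 α=3/7: [648/7, 369/7, 570/7]
L2 α=2/3: [704/21, 2483/21, 1044/7]
L3 α=1/2: [814/21, 3016/21, 1765/14]
L4 α=2/5: [1416/35, 4878/35, 1591/14]
rounded: [40, 139, 114]

(1,3) stack=L1,L2,L3,L4; from [0,0,0]:
after L1 α=3/8: [75, 309/4, 57/4]
after L2 α=2/5: [61, 991/20, 899/20]
after L3 α=1/2: [85/2, 2851/40, 4119/40]
after L4 α=1/2: [525/4, 8291/80, 10599/80]
→ [131, 104, 132]

at x=1,y=0 over L1,L2,L3,L4,L5,L6:
L1 α=1/7: [58/7, 41/7, 40/7]
L2 α=1: [241, 32, 194]
L3 α=1/3: [163, 83/3, 180]
L4 α=1/2: [204, 154/3, 427/2]
L5 α=1/3: [502/3, 977/9, 484/3]
L6 α=2/7: [2918/21, 7369/63, 2876/21]
= [139, 117, 137]

at x=2,y=0 over L1,L2,L3,L4,L5,L7:
L1 α=1/3: [35, 26/3, 46/3]
L2 α=7/8: [1701/8, 1067/6, 109/24]
L3 α=4/7: [1017/8, 2179/14, 2445/56]
L4 α=1: [15, 3, 254]
L5 α=1/4: [129/4, 201/4, 997/4]
L7 α=1/3: [193/2, 239/6, 483/2]
→ [96, 40, 242]

(2,2) stack=L1,L2,L3,L4,L5,L7; from [0,0,0]:
+L1 (α=1/2) → [61/2, 53/2, 63]
+L2 (α=1/4) → [403/8, 583/8, 105]
+L3 (α=2/3) → [3907/24, 4183/24, 161/3]
+L4 (α=5/7) → [6247/84, 5443/84, 1597/21]
+L5 (α=2/3) → [29431/252, 31483/252, 5167/63]
+L7 (α=1/4) → [44719/336, 52315/336, 7855/84]
→ [133, 156, 94]

query (0,3) [L1,L2,L3,L4,L5,L7] — begin 0,0,0
+L1 (α=1/2) → [251/2, 80, 17/2]
+L2 (α=2/3) → [1039/6, 30, 97/6]
+L3 (α=1/2) → [1747/12, 52, 1339/12]
+L4 (α=1/2) → [4747/24, 46, 3583/24]
+L5 (α=3/4) → [17491/96, 559/4, 9631/96]
+L7 (α=2/5) → [32403/160, 2221/20, 10911/160]
rounded: [203, 111, 68]

query (3,3) [L1,L2,L3,L4,L5] — begin 0,0,0
after L1 α=1/5: [144/5, 16, 4/5]
after L2 α=1/2: [697/5, 70, 119/10]
after L3 α=4/5: [3857/25, 554/5, 8479/50]
after L4 α=2/7: [5087/35, 998/7, 12099/70]
after L5 α=1/7: [32937/245, 7290/49, 42947/245]
→ [134, 149, 175]

(1,1) stack=L1,L2,L3,L4,L5,L8; from [0,0,0]:
L1 α=1/2: [219/2, 189/2, 104]
L2 α=1/4: [841/8, 839/8, 537/4]
L3 α=1/2: [1145/16, 2183/16, 681/8]
L4 α=2/5: [4459/80, 6997/80, 543/8]
L5 α=5/8: [64577/640, 92991/640, 6389/64]
L8 α=2/3: [55659/640, 144191/1920, 21749/192]
= [87, 75, 113]

(2,3) stack=L1,L2,L3,L4,L5,L8; from [0,0,0]:
after L1 α=0: [0, 0, 0]
after L2 α=1/3: [78, 86/3, 124/3]
after L3 α=2/3: [308/3, 428/9, 1126/9]
after L4 α=1: [104, 158, 153]
after L5 α=7/8: [493/4, 1579/8, 559/8]
after L8 α=1/2: [649/8, 1963/16, 1951/16]
rounded: [81, 123, 122]


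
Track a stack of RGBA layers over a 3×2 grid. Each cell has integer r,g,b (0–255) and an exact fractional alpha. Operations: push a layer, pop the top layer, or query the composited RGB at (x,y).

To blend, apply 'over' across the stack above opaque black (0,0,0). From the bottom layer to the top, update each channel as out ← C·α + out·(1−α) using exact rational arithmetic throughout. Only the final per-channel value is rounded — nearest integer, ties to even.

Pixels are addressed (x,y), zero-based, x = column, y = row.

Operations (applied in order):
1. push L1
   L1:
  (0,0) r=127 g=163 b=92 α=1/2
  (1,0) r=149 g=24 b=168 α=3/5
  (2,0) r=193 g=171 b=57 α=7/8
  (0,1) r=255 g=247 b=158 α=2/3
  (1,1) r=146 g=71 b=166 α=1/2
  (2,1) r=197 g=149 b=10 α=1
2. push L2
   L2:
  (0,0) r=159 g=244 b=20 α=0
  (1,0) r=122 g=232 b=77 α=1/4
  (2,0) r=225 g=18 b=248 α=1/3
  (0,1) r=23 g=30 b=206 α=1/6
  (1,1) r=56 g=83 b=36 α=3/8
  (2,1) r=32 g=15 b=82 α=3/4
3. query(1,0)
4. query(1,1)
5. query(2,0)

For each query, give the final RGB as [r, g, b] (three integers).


(1,0) stack=L1,L2; from [0,0,0]:
after L1 α=3/5: [447/5, 72/5, 504/5]
after L2 α=1/4: [1951/20, 344/5, 1897/20]
rounded: [98, 69, 95]

query (1,1) [L1,L2] — begin 0,0,0
after L1 α=1/2: [73, 71/2, 83]
after L2 α=3/8: [533/8, 853/16, 523/8]
rounded: [67, 53, 65]

at x=2,y=0 over L1,L2:
after L1 α=7/8: [1351/8, 1197/8, 399/8]
after L2 α=1/3: [2251/12, 423/4, 1391/12]
→ [188, 106, 116]


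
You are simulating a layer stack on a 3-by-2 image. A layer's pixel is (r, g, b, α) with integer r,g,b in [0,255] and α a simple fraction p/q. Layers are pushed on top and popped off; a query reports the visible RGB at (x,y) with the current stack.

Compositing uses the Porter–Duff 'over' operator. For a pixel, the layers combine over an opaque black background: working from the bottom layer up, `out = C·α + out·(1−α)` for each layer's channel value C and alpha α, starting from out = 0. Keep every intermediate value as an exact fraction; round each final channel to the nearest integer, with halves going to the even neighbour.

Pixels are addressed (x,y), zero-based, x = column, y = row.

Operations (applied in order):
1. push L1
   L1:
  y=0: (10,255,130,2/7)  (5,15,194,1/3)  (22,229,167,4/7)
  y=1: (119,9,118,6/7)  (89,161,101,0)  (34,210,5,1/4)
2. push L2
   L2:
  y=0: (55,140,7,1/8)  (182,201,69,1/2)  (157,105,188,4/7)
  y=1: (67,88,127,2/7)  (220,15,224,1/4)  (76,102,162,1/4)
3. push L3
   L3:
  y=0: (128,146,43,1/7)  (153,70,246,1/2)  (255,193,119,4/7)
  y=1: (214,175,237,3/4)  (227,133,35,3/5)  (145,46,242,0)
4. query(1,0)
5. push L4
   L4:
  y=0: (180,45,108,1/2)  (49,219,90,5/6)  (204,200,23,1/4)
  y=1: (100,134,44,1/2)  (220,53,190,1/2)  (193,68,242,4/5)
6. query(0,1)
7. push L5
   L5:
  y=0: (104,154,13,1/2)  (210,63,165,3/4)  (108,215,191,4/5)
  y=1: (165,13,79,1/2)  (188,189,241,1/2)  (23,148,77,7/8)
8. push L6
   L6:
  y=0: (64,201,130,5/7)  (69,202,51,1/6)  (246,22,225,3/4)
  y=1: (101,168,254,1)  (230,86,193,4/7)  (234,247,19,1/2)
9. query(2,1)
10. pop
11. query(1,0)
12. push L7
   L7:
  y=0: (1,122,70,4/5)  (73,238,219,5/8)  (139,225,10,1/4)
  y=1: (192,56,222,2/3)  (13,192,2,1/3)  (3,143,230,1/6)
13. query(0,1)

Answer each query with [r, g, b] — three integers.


query (1,0) [L1,L2,L3] — begin 0,0,0
after L1 α=1/3: [5/3, 5, 194/3]
after L2 α=1/2: [551/6, 103, 401/6]
after L3 α=1/2: [1469/12, 173/2, 1877/12]
rounded: [122, 86, 156]

at x=0,y=1 over L1,L2,L3,L4:
+L1 (α=6/7) → [102, 54/7, 708/7]
+L2 (α=2/7) → [92, 1502/49, 5318/49]
+L3 (α=3/4) → [367/2, 27227/196, 40157/196]
+L4 (α=1/2) → [567/4, 53491/392, 48781/392]
= [142, 136, 124]

at x=2,y=1 over L1,L2,L3,L4,L5,L6:
L1 α=1/4: [17/2, 105/2, 5/4]
L2 α=1/4: [203/8, 519/8, 663/16]
L3 α=0: [203/8, 519/8, 663/16]
L4 α=4/5: [6379/40, 539/8, 16151/80]
L5 α=7/8: [12819/320, 8827/64, 59271/640]
L6 α=1/2: [87699/640, 24635/128, 71431/1280]
rounded: [137, 192, 56]

query (1,0) [L1,L2,L3,L4,L5] — begin 0,0,0
after L1 α=1/3: [5/3, 5, 194/3]
after L2 α=1/2: [551/6, 103, 401/6]
after L3 α=1/2: [1469/12, 173/2, 1877/12]
after L4 α=5/6: [4409/72, 2363/12, 7277/72]
after L5 α=3/4: [49769/288, 4631/48, 42917/288]
rounded: [173, 96, 149]

at x=0,y=1 over L1,L2,L3,L4,L5,L7:
+L1 (α=6/7) → [102, 54/7, 708/7]
+L2 (α=2/7) → [92, 1502/49, 5318/49]
+L3 (α=3/4) → [367/2, 27227/196, 40157/196]
+L4 (α=1/2) → [567/4, 53491/392, 48781/392]
+L5 (α=1/2) → [1227/8, 58587/784, 79749/784]
+L7 (α=2/3) → [1433/8, 146395/2352, 142615/784]
rounded: [179, 62, 182]


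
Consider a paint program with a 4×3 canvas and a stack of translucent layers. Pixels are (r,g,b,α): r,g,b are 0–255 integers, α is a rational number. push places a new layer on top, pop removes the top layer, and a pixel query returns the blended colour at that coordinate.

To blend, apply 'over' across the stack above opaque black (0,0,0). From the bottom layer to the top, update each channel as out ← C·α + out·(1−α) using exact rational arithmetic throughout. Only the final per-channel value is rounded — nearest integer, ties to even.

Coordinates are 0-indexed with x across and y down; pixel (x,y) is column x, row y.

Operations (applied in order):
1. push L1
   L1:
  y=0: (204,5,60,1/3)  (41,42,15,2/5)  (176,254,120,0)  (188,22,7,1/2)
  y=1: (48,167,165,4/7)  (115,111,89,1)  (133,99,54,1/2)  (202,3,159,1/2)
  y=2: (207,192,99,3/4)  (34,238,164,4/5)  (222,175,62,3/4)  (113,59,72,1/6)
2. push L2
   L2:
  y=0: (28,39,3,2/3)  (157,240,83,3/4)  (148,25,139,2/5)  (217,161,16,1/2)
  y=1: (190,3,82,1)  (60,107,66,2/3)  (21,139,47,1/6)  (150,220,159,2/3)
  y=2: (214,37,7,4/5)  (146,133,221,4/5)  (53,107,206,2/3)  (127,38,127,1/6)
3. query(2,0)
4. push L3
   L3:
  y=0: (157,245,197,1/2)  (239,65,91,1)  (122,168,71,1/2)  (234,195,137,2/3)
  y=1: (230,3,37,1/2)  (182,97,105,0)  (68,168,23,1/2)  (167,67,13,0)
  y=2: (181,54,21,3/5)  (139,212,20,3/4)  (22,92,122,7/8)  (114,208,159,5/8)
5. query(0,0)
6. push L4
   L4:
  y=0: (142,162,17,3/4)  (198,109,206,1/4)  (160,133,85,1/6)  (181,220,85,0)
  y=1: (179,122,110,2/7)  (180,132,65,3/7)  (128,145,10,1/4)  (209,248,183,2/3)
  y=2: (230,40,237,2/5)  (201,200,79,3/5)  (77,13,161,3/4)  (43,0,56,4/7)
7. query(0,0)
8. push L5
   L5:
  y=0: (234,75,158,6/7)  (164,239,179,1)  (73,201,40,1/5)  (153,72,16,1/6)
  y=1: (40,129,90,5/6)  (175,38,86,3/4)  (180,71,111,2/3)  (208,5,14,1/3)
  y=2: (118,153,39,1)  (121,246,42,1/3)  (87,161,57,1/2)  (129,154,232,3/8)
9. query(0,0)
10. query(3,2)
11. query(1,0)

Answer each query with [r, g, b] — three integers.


(2,0) stack=L1,L2; from [0,0,0]:
after L1 α=0: [0, 0, 0]
after L2 α=2/5: [296/5, 10, 278/5]
= [59, 10, 56]

at x=0,y=0 over L1,L2,L3:
L1 α=1/3: [68, 5/3, 20]
L2 α=2/3: [124/3, 239/9, 26/3]
L3 α=1/2: [595/6, 1222/9, 617/6]
rounded: [99, 136, 103]

(0,0) stack=L1,L2,L3,L4; from [0,0,0]:
+L1 (α=1/3) → [68, 5/3, 20]
+L2 (α=2/3) → [124/3, 239/9, 26/3]
+L3 (α=1/2) → [595/6, 1222/9, 617/6]
+L4 (α=3/4) → [3151/24, 1399/9, 923/24]
= [131, 155, 38]

(0,0) stack=L1,L2,L3,L4,L5; from [0,0,0]:
after L1 α=1/3: [68, 5/3, 20]
after L2 α=2/3: [124/3, 239/9, 26/3]
after L3 α=1/2: [595/6, 1222/9, 617/6]
after L4 α=3/4: [3151/24, 1399/9, 923/24]
after L5 α=6/7: [36847/168, 5449/63, 23675/168]
rounded: [219, 86, 141]

query (3,2) [L1,L2,L3,L4,L5] — begin 0,0,0
+L1 (α=1/6) → [113/6, 59/6, 12]
+L2 (α=1/6) → [1327/36, 523/36, 187/6]
+L3 (α=5/8) → [8167/96, 13003/96, 1777/16]
+L4 (α=4/7) → [1953/32, 13003/224, 8915/112]
+L5 (α=3/8) → [22149/256, 168503/1792, 122527/896]
→ [87, 94, 137]

at x=1,y=0 over L1,L2,L3,L4,L5:
after L1 α=2/5: [82/5, 84/5, 6]
after L2 α=3/4: [2437/20, 921/5, 255/4]
after L3 α=1: [239, 65, 91]
after L4 α=1/4: [915/4, 76, 479/4]
after L5 α=1: [164, 239, 179]
→ [164, 239, 179]


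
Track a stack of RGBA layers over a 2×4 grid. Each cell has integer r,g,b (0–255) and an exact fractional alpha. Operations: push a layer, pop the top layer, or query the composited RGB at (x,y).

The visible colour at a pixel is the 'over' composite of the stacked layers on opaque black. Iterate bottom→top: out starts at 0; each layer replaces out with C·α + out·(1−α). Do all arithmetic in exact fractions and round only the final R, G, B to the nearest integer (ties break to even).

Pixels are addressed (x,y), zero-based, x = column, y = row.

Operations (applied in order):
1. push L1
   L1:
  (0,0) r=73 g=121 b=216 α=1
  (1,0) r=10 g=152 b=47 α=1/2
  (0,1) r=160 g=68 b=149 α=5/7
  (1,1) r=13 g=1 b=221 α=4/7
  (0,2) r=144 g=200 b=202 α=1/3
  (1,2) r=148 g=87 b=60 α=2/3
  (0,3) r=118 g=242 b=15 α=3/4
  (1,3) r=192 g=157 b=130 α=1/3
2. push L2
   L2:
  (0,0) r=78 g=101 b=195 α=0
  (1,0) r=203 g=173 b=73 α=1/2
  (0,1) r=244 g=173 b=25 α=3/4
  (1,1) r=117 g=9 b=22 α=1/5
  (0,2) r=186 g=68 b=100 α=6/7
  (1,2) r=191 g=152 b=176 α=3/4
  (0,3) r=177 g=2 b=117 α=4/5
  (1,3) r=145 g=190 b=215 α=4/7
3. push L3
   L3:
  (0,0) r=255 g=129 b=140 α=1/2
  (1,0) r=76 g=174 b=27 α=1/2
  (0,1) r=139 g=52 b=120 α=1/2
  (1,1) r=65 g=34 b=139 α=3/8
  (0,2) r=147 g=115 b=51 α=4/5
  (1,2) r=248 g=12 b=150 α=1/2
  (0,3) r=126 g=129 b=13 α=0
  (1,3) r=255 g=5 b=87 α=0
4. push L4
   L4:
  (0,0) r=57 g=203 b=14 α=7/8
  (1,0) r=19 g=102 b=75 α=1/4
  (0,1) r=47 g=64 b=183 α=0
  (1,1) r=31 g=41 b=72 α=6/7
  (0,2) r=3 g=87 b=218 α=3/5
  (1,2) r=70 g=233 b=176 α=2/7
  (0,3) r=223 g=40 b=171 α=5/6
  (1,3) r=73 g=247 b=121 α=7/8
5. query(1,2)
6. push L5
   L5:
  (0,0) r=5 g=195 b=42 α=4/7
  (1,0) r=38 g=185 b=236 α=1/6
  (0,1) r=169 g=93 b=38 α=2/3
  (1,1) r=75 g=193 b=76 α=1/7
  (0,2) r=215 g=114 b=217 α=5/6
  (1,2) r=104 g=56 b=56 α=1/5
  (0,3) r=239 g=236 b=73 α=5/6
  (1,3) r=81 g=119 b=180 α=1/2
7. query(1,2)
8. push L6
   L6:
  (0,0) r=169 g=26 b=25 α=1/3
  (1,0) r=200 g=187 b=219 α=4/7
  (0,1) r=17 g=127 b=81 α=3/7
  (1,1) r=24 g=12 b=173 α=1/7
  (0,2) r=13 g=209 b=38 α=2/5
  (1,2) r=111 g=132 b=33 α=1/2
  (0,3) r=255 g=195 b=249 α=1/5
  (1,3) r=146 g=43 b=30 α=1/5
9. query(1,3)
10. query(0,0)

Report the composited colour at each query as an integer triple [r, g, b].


at x=1,y=2 over L1,L2,L3,L4:
+L1 (α=2/3) → [296/3, 58, 40]
+L2 (α=3/4) → [2015/12, 257/2, 142]
+L3 (α=1/2) → [4991/24, 281/4, 146]
+L4 (α=2/7) → [4045/24, 467/4, 1082/7]
→ [169, 117, 155]

(1,2) stack=L1,L2,L3,L4,L5; from [0,0,0]:
+L1 (α=2/3) → [296/3, 58, 40]
+L2 (α=3/4) → [2015/12, 257/2, 142]
+L3 (α=1/2) → [4991/24, 281/4, 146]
+L4 (α=2/7) → [4045/24, 467/4, 1082/7]
+L5 (α=1/5) → [4669/30, 523/5, 944/7]
→ [156, 105, 135]

at x=1,y=3 over L1,L2,L3,L4,L5,L6:
after L1 α=1/3: [64, 157/3, 130/3]
after L2 α=4/7: [772/7, 131, 990/7]
after L3 α=0: [772/7, 131, 990/7]
after L4 α=7/8: [4349/56, 465/2, 6919/56]
after L5 α=1/2: [8885/112, 703/4, 16999/112]
after L6 α=1/5: [12973/140, 746/5, 17839/140]
= [93, 149, 127]

(0,0) stack=L1,L2,L3,L4,L5,L6; from [0,0,0]:
L1 α=1: [73, 121, 216]
L2 α=0: [73, 121, 216]
L3 α=1/2: [164, 125, 178]
L4 α=7/8: [563/8, 773/4, 69/2]
L5 α=4/7: [1849/56, 777/4, 543/14]
L6 α=1/3: [6581/84, 829/6, 718/21]
rounded: [78, 138, 34]


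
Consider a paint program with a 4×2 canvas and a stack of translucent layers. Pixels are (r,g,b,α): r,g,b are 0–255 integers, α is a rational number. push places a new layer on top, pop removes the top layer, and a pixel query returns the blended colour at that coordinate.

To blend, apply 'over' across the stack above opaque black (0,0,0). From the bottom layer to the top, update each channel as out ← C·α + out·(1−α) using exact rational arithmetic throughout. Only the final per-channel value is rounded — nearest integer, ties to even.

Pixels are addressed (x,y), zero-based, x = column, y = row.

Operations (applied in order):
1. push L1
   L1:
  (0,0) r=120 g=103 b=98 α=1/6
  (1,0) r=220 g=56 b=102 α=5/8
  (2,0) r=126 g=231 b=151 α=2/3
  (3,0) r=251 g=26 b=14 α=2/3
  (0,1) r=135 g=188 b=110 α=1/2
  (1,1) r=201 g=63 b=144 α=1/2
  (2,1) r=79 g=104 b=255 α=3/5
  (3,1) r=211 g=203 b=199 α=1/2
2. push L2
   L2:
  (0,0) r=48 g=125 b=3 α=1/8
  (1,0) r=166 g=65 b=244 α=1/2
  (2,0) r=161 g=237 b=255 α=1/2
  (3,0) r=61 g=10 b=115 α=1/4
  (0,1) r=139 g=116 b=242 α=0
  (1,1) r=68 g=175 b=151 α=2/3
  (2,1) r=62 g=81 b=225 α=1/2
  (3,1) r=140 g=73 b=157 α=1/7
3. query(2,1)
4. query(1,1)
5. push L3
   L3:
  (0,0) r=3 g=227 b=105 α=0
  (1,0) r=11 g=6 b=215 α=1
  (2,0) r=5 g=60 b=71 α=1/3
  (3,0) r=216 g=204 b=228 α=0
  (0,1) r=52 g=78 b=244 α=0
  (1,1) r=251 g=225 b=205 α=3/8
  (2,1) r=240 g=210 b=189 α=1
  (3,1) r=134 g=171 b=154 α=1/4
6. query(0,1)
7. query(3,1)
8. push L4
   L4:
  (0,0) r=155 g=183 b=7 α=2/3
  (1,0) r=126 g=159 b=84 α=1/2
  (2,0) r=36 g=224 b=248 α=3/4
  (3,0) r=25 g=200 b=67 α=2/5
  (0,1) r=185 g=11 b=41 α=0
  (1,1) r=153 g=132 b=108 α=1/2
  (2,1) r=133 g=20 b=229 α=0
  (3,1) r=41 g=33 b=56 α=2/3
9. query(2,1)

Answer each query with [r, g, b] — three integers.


at x=2,y=1 over L1,L2:
after L1 α=3/5: [237/5, 312/5, 153]
after L2 α=1/2: [547/10, 717/10, 189]
= [55, 72, 189]

query (1,1) [L1,L2] — begin 0,0,0
+L1 (α=1/2) → [201/2, 63/2, 72]
+L2 (α=2/3) → [473/6, 763/6, 374/3]
rounded: [79, 127, 125]

(0,1) stack=L1,L2,L3; from [0,0,0]:
+L1 (α=1/2) → [135/2, 94, 55]
+L2 (α=0) → [135/2, 94, 55]
+L3 (α=0) → [135/2, 94, 55]
= [68, 94, 55]

(3,1) stack=L1,L2,L3; from [0,0,0]:
after L1 α=1/2: [211/2, 203/2, 199/2]
after L2 α=1/7: [773/7, 682/7, 754/7]
after L3 α=1/4: [3257/28, 3243/28, 835/7]
= [116, 116, 119]

query (2,1) [L1,L2,L3,L4] — begin 0,0,0
after L1 α=3/5: [237/5, 312/5, 153]
after L2 α=1/2: [547/10, 717/10, 189]
after L3 α=1: [240, 210, 189]
after L4 α=0: [240, 210, 189]
= [240, 210, 189]


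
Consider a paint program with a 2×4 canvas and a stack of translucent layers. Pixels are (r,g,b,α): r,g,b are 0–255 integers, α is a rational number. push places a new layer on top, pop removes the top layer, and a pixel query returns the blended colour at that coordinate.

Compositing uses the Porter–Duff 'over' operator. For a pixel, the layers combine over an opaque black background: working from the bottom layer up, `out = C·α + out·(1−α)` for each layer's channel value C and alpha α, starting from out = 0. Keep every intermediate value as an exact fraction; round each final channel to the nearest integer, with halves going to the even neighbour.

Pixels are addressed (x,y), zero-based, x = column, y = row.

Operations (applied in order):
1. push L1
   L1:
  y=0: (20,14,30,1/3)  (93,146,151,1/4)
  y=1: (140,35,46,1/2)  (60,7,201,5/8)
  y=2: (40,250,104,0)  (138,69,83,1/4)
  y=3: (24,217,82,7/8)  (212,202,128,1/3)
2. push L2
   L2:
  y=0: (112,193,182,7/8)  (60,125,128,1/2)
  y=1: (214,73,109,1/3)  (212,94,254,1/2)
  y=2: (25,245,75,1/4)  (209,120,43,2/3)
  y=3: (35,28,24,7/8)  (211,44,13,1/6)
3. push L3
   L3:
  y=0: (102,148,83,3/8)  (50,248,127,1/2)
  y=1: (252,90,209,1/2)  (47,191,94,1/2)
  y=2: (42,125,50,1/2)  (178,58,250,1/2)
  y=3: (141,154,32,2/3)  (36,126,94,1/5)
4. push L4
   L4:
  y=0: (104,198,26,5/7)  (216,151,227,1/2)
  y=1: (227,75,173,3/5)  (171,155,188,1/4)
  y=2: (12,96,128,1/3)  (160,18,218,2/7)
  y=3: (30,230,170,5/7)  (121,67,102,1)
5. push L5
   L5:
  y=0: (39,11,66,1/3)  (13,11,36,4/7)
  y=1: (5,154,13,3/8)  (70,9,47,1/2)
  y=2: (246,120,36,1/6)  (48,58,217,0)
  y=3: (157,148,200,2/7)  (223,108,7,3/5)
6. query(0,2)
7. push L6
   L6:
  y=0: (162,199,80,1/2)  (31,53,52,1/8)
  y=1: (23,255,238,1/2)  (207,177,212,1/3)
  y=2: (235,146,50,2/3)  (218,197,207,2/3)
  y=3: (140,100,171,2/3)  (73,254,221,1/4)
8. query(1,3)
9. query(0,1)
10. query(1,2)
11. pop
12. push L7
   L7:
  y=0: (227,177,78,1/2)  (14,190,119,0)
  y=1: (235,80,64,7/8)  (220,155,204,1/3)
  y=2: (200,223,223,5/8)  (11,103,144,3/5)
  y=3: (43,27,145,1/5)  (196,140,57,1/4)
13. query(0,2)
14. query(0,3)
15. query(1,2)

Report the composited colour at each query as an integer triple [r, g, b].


at x=0,y=2 over L1,L2,L3,L4,L5:
after L1 α=0: [0, 0, 0]
after L2 α=1/4: [25/4, 245/4, 75/4]
after L3 α=1/2: [193/8, 745/8, 275/8]
after L4 α=1/3: [241/12, 1129/12, 787/12]
after L5 α=1/6: [4157/72, 7085/72, 4367/72]
→ [58, 98, 61]

query (1,3) [L1,L2,L3,L4,L5,L6] — begin 0,0,0
+L1 (α=1/3) → [212/3, 202/3, 128/3]
+L2 (α=1/6) → [1693/18, 571/9, 679/18]
+L3 (α=1/5) → [742/9, 3418/45, 2204/45]
+L4 (α=1) → [121, 67, 102]
+L5 (α=3/5) → [911/5, 458/5, 45]
+L6 (α=1/4) → [1549/10, 661/5, 89]
→ [155, 132, 89]

at x=0,y=1 over L1,L2,L3,L4,L5,L6:
+L1 (α=1/2) → [70, 35/2, 23]
+L2 (α=1/3) → [118, 36, 155/3]
+L3 (α=1/2) → [185, 63, 391/3]
+L4 (α=3/5) → [1051/5, 351/5, 2339/15]
+L5 (α=3/8) → [533/4, 813/8, 307/3]
+L6 (α=1/2) → [625/8, 2853/16, 1021/6]
→ [78, 178, 170]

query (1,2) [L1,L2,L3,L4,L5,L6] — begin 0,0,0
+L1 (α=1/4) → [69/2, 69/4, 83/4]
+L2 (α=2/3) → [905/6, 343/4, 427/12]
+L3 (α=1/2) → [1973/12, 575/8, 3427/24]
+L4 (α=2/7) → [13705/84, 3163/56, 27599/168]
+L5 (α=0) → [13705/84, 3163/56, 27599/168]
+L6 (α=2/3) → [50329/252, 8409/56, 97151/504]
→ [200, 150, 193]

at x=0,y=2 over L1,L2,L3,L4,L5,L7:
L1 α=0: [0, 0, 0]
L2 α=1/4: [25/4, 245/4, 75/4]
L3 α=1/2: [193/8, 745/8, 275/8]
L4 α=1/3: [241/12, 1129/12, 787/12]
L5 α=1/6: [4157/72, 7085/72, 4367/72]
L7 α=5/8: [28157/192, 33845/192, 31127/192]
→ [147, 176, 162]

query (0,3) [L1,L2,L3,L4,L5,L7] — begin 0,0,0
L1 α=7/8: [21, 1519/8, 287/4]
L2 α=7/8: [133/4, 3087/64, 959/32]
L3 α=2/3: [1261/12, 22799/192, 3007/96]
L4 α=5/7: [2161/42, 133199/672, 43807/336]
L5 α=2/7: [23993/294, 864907/4704, 353435/2352]
L7 α=1/5: [54307/735, 896659/5880, 87739/588]
rounded: [74, 152, 149]

(1,2) stack=L1,L2,L3,L4,L5,L7; from [0,0,0]:
+L1 (α=1/4) → [69/2, 69/4, 83/4]
+L2 (α=2/3) → [905/6, 343/4, 427/12]
+L3 (α=1/2) → [1973/12, 575/8, 3427/24]
+L4 (α=2/7) → [13705/84, 3163/56, 27599/168]
+L5 (α=0) → [13705/84, 3163/56, 27599/168]
+L7 (α=3/5) → [15091/210, 2363/28, 63887/420]
= [72, 84, 152]


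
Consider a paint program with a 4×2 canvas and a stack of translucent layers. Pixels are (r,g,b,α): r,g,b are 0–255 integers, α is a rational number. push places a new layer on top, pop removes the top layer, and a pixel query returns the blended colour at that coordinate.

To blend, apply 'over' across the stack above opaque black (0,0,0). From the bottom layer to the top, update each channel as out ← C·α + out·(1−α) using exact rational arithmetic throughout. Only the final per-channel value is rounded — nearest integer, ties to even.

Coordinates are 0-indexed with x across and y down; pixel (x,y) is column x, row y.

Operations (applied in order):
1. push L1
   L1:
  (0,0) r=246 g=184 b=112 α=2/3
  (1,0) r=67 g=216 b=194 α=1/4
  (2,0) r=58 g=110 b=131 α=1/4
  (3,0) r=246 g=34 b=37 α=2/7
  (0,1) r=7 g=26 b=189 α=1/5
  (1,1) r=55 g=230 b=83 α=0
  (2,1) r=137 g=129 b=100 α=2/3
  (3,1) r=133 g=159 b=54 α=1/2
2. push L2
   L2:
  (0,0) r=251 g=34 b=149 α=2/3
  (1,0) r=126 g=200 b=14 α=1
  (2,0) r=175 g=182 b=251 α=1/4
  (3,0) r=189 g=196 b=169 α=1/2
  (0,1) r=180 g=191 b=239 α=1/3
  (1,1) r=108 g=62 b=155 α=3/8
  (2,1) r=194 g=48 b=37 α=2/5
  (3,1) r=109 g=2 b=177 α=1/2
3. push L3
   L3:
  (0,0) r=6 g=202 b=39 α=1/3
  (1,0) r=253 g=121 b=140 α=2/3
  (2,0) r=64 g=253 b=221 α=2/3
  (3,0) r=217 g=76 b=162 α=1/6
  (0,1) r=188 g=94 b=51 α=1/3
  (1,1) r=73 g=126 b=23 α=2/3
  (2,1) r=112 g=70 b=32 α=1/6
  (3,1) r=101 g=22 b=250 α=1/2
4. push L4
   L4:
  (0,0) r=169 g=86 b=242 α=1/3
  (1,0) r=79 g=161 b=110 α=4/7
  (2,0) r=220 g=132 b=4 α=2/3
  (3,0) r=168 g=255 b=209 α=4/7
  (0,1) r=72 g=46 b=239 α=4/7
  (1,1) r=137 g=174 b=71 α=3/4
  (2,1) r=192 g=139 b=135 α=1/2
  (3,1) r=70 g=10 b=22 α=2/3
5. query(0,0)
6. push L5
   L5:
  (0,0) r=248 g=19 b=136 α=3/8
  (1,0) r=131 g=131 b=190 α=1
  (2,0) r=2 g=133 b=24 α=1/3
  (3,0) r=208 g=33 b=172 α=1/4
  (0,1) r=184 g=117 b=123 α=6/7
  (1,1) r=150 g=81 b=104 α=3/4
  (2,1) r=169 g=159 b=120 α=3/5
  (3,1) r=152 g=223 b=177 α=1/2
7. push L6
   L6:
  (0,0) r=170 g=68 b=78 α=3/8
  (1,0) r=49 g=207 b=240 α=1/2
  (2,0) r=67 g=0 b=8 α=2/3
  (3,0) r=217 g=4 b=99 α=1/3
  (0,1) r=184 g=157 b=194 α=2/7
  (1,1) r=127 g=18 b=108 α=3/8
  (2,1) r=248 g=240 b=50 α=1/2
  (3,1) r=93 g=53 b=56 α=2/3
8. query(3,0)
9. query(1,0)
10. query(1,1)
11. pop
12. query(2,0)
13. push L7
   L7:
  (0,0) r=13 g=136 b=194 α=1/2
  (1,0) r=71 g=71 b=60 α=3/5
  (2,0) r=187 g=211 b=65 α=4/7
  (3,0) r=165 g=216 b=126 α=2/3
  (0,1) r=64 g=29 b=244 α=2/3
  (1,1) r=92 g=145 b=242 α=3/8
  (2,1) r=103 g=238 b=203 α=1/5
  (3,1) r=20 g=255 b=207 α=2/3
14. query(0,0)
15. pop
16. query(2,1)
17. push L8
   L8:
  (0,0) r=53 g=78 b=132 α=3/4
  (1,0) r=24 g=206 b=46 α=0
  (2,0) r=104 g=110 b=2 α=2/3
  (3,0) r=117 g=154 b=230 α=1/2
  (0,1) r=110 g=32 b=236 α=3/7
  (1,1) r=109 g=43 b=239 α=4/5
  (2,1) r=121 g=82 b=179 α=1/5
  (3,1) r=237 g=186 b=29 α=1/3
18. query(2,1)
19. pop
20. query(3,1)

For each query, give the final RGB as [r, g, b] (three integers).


(0,0) stack=L1,L2,L3,L4; from [0,0,0]:
after L1 α=2/3: [164, 368/3, 224/3]
after L2 α=2/3: [222, 572/9, 1118/9]
after L3 α=1/3: [150, 2962/27, 2587/27]
after L4 α=1/3: [469/3, 8246/81, 11708/81]
rounded: [156, 102, 145]

query (3,0) [L1,L2,L3,L4,L5,L6] — begin 0,0,0
L1 α=2/7: [492/7, 68/7, 74/7]
L2 α=1/2: [1815/14, 720/7, 1257/14]
L3 α=1/6: [12113/84, 2066/21, 2851/28]
L4 α=4/7: [30929/196, 9206/49, 31961/196]
L5 α=1/4: [133555/784, 29235/196, 129595/784]
L6 α=1/3: [72873/392, 29627/294, 168403/1176]
→ [186, 101, 143]

(1,0) stack=L1,L2,L3,L4,L5,L6; from [0,0,0]:
after L1 α=1/4: [67/4, 54, 97/2]
after L2 α=1: [126, 200, 14]
after L3 α=2/3: [632/3, 442/3, 98]
after L4 α=4/7: [948/7, 1086/7, 734/7]
after L5 α=1: [131, 131, 190]
after L6 α=1/2: [90, 169, 215]
rounded: [90, 169, 215]

at x=1,y=1 over L1,L2,L3,L4,L5,L6:
after L1 α=0: [0, 0, 0]
after L2 α=3/8: [81/2, 93/4, 465/8]
after L3 α=2/3: [373/6, 367/4, 833/24]
after L4 α=3/4: [2839/24, 2455/16, 5945/96]
after L5 α=3/4: [13639/96, 6343/64, 35897/384]
after L6 α=3/8: [104771/768, 35171/512, 303901/3072]
= [136, 69, 99]

query (2,0) [L1,L2,L3,L4,L5] — begin 0,0,0
+L1 (α=1/4) → [29/2, 55/2, 131/4]
+L2 (α=1/4) → [437/8, 529/8, 1397/16]
+L3 (α=2/3) → [487/8, 4577/24, 2823/16]
+L4 (α=2/3) → [4007/24, 10913/72, 2951/48]
+L5 (α=1/3) → [4031/36, 15701/108, 3527/72]
→ [112, 145, 49]

at x=0,y=0 over L1,L2,L3,L4,L5,L7:
after L1 α=2/3: [164, 368/3, 224/3]
after L2 α=2/3: [222, 572/9, 1118/9]
after L3 α=1/3: [150, 2962/27, 2587/27]
after L4 α=1/3: [469/3, 8246/81, 11708/81]
after L5 α=3/8: [4577/24, 45847/648, 22897/162]
after L7 α=1/2: [4889/48, 133975/1296, 54325/324]
→ [102, 103, 168]

query (2,1) [L1,L2,L3,L4,L5] — begin 0,0,0
after L1 α=2/3: [274/3, 86, 200/3]
after L2 α=2/5: [662/5, 354/5, 274/5]
after L3 α=1/6: [129, 212/3, 51]
after L4 α=1/2: [321/2, 629/6, 93]
after L5 α=3/5: [828/5, 412/3, 546/5]
rounded: [166, 137, 109]

query (2,1) [L1,L2,L3,L4,L5,L8] — begin 0,0,0
+L1 (α=2/3) → [274/3, 86, 200/3]
+L2 (α=2/5) → [662/5, 354/5, 274/5]
+L3 (α=1/6) → [129, 212/3, 51]
+L4 (α=1/2) → [321/2, 629/6, 93]
+L5 (α=3/5) → [828/5, 412/3, 546/5]
+L8 (α=1/5) → [3917/25, 1894/15, 3079/25]
= [157, 126, 123]

(3,1) stack=L1,L2,L3,L4,L5; from [0,0,0]:
after L1 α=1/2: [133/2, 159/2, 27]
after L2 α=1/2: [351/4, 163/4, 102]
after L3 α=1/2: [755/8, 251/8, 176]
after L4 α=2/3: [625/8, 137/8, 220/3]
after L5 α=1/2: [1841/16, 1921/16, 751/6]
→ [115, 120, 125]


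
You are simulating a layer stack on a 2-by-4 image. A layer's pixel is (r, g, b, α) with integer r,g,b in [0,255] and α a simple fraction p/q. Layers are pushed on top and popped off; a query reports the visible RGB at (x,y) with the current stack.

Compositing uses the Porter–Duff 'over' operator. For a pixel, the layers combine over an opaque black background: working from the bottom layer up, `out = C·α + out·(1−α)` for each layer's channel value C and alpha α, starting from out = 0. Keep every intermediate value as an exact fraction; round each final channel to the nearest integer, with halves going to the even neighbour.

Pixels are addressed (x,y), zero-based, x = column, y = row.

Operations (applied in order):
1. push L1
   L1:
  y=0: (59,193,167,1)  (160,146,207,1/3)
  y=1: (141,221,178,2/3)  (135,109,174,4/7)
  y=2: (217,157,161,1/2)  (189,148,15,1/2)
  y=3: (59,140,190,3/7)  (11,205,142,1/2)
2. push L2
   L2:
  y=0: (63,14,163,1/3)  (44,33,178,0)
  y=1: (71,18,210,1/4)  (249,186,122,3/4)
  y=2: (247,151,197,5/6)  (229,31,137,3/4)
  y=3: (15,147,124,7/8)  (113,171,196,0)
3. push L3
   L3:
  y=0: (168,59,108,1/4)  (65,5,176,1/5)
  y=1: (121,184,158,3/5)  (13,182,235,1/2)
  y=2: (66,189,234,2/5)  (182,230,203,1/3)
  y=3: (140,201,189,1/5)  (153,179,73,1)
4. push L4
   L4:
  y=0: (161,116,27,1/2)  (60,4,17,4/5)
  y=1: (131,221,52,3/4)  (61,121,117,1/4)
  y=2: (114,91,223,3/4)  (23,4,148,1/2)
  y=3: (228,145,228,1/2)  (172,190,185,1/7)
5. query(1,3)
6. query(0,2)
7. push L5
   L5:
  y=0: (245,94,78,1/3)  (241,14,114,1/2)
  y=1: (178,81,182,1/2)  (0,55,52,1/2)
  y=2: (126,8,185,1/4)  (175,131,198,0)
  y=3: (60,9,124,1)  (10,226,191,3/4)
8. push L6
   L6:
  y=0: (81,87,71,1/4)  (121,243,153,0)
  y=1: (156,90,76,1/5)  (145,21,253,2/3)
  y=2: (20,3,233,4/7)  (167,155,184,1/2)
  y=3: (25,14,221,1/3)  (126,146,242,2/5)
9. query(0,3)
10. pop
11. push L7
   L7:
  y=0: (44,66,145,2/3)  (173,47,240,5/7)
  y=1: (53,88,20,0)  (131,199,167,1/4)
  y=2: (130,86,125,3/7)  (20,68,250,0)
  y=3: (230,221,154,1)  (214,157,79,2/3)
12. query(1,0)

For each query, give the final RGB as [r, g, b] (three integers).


at x=1,y=3 over L1,L2,L3,L4:
L1 α=1/2: [11/2, 205/2, 71]
L2 α=0: [11/2, 205/2, 71]
L3 α=1: [153, 179, 73]
L4 α=1/7: [1090/7, 1264/7, 89]
= [156, 181, 89]

at x=0,y=2 over L1,L2,L3,L4:
+L1 (α=1/2) → [217/2, 157/2, 161/2]
+L2 (α=5/6) → [2687/12, 1667/12, 2131/12]
+L3 (α=2/5) → [643/4, 3179/20, 4003/20]
+L4 (α=3/4) → [2011/16, 8639/80, 17383/80]
= [126, 108, 217]

query (0,3) [L1,L2,L3,L4,L5,L6] — begin 0,0,0
after L1 α=3/7: [177/7, 60, 570/7]
after L2 α=7/8: [114/7, 1089/8, 3323/28]
after L3 α=1/5: [1436/35, 1491/10, 4646/35]
after L4 α=1/2: [4708/35, 2941/20, 6313/35]
after L5 α=1: [60, 9, 124]
after L6 α=1/3: [145/3, 32/3, 469/3]
rounded: [48, 11, 156]

(1,0) stack=L1,L2,L3,L4,L5,L7; from [0,0,0]:
L1 α=1/3: [160/3, 146/3, 69]
L2 α=0: [160/3, 146/3, 69]
L3 α=1/5: [167/3, 599/15, 452/5]
L4 α=4/5: [887/15, 839/75, 792/25]
L5 α=1/2: [2251/15, 1889/150, 1821/25]
L7 α=5/7: [17477/105, 19514/525, 4806/25]
= [166, 37, 192]
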